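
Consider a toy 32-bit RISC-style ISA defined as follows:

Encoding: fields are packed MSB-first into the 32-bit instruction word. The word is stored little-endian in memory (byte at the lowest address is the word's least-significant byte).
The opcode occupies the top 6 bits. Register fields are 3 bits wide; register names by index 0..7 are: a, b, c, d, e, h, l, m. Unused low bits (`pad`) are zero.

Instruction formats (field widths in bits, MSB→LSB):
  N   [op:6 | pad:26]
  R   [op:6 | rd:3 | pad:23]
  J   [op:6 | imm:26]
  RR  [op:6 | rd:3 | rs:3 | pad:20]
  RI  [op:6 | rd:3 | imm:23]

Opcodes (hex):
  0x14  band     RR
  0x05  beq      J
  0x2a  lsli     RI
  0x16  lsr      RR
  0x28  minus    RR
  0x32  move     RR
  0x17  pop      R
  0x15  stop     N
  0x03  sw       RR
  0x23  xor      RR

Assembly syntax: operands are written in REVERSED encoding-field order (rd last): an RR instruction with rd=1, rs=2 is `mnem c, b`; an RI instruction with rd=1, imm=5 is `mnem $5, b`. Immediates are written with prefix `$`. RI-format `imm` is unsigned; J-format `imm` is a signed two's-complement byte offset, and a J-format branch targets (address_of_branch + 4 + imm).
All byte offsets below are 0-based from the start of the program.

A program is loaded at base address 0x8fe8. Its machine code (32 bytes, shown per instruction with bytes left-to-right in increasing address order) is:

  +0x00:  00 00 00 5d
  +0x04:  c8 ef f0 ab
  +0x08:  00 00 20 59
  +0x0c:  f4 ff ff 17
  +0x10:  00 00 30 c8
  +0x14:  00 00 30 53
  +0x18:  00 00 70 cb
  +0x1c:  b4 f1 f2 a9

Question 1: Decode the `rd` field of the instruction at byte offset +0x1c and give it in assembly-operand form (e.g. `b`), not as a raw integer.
d

+0x1c: b4 f1 f2 a9 ⇒ word 0xa9f2f1b4 (little)
  top 6b → 0x2a → lsli [RI]
  [25:23] rd=3 = d
  [22:0] imm=7532980 = $7532980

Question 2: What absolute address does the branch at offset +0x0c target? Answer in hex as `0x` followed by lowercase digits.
0x8fec

+0x0c: f4 ff ff 17 ⇒ word 0x17fffff4 (little)
  opcode bits[31:26]=0x5: beq/J
  imm: (w>>0)&0x3ffffff=0x3fffff4 (s26→-12) → $-12
  target = base 0x8fe8 + off 0x0c + 4 + imm -12 = 0x8fec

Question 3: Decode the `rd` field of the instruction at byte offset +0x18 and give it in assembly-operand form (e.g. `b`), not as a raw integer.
[18] 00 00 70 cb → 0xcb700000
  opcode bits[31:26]=0x32: move/RR
  rd: (w>>23)&0x7=0x6 → l
  rs: (w>>20)&0x7=0x7 → m

l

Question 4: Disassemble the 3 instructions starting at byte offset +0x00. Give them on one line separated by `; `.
pop c; lsli $7401416, m; lsr c, c

[00] 00 00 00 5d → 0x5d000000
  opcode bits[31:26]=0x17: pop/R
  rd@[25:23]=0x2 ⇒ c
[04] c8 ef f0 ab → 0xabf0efc8
  opcode bits[31:26]=0x2a: lsli/RI
  rd@[25:23]=0x7 ⇒ m
  imm@[22:0]=0x70efc8 ⇒ $7401416
[08] 00 00 20 59 → 0x59200000
  opcode bits[31:26]=0x16: lsr/RR
  rd@[25:23]=0x2 ⇒ c
  rs@[22:20]=0x2 ⇒ c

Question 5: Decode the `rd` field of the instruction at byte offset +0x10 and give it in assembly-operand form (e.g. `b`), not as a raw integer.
[10] 00 00 30 c8 → 0xc8300000
  opcode bits[31:26]=0x32: move/RR
  [25:23] rd=0 = a
  [22:20] rs=3 = d

a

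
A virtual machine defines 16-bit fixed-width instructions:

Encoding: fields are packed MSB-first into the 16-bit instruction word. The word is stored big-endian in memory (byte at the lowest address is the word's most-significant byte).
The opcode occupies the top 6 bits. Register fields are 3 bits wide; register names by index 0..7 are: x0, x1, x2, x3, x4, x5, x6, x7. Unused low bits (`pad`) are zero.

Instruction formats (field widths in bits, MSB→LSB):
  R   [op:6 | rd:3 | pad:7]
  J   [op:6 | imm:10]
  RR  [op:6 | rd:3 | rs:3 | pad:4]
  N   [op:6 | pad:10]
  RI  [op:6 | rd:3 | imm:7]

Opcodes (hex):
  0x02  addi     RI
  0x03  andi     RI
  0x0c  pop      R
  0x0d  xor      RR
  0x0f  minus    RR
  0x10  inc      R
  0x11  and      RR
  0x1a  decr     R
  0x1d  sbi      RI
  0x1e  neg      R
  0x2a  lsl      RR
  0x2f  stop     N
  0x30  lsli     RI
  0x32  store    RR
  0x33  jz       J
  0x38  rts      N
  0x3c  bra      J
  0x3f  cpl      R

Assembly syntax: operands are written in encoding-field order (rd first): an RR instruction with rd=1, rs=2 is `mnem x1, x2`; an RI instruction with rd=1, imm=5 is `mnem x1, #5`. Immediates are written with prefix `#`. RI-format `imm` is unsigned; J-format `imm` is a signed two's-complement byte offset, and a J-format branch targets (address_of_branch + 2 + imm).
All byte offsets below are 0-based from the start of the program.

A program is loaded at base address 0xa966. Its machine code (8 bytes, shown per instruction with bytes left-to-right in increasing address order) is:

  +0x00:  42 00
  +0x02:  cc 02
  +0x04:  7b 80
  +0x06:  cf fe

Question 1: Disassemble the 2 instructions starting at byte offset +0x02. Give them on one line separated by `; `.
+0x02: cc 02 ⇒ word 0xcc02 (big)
  op=0xcc02>>10=0x33 ⇒ jz (J)
  imm: (w>>0)&0x3ff=0x2 → #2
+0x04: 7b 80 ⇒ word 0x7b80 (big)
  op=0x7b80>>10=0x1e ⇒ neg (R)
  rd: (w>>7)&0x7=0x7 → x7

jz #2; neg x7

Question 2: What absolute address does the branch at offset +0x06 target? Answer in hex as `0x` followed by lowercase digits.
0xa96c

@+06  big-endian(cf fe) = 0xcffe
  opcode bits[15:10]=0x33: jz/J
  [9:0] imm=1022 (s10→-2) = #-2
  target = base 0xa966 + off 0x06 + 2 + imm -2 = 0xa96c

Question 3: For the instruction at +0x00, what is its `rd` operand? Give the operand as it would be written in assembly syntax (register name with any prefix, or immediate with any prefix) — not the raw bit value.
@+00  big-endian(42 00) = 0x4200
  top 6b → 0x10 → inc [R]
  rd@[9:7]=0x4 ⇒ x4

x4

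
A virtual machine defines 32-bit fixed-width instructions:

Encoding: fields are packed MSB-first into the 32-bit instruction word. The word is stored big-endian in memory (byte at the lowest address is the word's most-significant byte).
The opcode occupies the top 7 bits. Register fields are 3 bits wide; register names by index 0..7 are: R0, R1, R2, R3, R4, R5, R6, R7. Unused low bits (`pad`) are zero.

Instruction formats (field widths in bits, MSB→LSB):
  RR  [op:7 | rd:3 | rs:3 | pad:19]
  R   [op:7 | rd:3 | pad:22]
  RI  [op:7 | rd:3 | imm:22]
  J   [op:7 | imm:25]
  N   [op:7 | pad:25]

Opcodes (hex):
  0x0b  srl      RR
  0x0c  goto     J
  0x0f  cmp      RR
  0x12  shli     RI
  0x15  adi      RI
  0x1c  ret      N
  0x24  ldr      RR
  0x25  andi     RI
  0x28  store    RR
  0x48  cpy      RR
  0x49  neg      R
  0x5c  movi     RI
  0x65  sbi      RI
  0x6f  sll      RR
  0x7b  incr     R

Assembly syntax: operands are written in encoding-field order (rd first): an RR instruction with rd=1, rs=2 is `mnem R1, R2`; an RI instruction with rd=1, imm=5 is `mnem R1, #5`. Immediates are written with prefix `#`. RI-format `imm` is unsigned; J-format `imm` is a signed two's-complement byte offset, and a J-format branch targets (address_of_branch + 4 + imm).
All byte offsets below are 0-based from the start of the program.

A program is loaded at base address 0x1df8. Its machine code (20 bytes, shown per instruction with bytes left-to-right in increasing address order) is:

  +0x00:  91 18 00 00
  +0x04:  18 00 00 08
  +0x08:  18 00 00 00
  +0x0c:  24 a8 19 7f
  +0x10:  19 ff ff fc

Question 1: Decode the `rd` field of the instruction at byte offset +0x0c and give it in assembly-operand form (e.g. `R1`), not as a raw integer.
@+0c  big-endian(24 a8 19 7f) = 0x24a8197f
  opcode bits[31:25]=0x12: shli/RI
  [24:22] rd=2 = R2
  [21:0] imm=2627967 = #2627967

R2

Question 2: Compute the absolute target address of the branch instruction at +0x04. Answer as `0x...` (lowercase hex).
off 0x04: read 18 00 00 08 as big → 0x18000008
  op=0x18000008>>25=0xc ⇒ goto (J)
  imm: (w>>0)&0x1ffffff=0x8 → #8
  target = base 0x1df8 + off 0x04 + 4 + imm 8 = 0x1e08

0x1e08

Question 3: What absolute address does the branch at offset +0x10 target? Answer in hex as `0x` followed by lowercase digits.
0x1e08

@+10  big-endian(19 ff ff fc) = 0x19fffffc
  top 7b → 0xc → goto [J]
  [24:0] imm=33554428 (s25→-4) = #-4
  target = base 0x1df8 + off 0x10 + 4 + imm -4 = 0x1e08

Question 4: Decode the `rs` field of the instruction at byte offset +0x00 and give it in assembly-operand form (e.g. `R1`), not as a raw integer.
@+00  big-endian(91 18 00 00) = 0x91180000
  op=0x91180000>>25=0x48 ⇒ cpy (RR)
  rd@[24:22]=0x4 ⇒ R4
  rs@[21:19]=0x3 ⇒ R3

R3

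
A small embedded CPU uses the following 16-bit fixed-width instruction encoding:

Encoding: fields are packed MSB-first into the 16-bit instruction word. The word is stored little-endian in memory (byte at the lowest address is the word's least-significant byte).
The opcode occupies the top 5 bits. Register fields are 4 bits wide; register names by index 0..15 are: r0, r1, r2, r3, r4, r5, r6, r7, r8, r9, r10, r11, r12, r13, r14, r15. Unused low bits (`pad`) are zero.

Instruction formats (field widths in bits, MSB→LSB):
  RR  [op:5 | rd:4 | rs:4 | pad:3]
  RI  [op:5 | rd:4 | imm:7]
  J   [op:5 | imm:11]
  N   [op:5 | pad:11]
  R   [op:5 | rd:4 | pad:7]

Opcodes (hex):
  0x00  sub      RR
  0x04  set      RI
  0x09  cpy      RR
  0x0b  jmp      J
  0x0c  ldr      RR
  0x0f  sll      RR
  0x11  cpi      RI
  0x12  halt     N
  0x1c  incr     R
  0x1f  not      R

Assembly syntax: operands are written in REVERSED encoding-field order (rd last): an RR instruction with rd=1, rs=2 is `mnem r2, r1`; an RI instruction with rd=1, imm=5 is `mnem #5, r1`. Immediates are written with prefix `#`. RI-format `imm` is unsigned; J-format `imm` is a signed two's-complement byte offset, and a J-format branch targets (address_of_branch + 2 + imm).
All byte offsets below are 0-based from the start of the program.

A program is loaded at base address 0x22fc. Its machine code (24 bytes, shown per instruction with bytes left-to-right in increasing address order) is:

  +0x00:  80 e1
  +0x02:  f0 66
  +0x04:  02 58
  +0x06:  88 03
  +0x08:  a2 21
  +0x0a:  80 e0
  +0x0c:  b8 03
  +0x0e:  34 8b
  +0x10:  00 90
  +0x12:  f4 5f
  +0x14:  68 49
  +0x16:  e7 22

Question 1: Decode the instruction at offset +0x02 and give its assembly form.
ldr r14, r13

+0x02: f0 66 ⇒ word 0x66f0 (little)
  opcode bits[15:11]=0xc: ldr/RR
  [10:7] rd=13 = r13
  [6:3] rs=14 = r14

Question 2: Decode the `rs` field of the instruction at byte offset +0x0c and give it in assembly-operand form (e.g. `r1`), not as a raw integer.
@+0c  little-endian(b8 03) = 0x03b8
  opcode bits[15:11]=0x0: sub/RR
  [10:7] rd=7 = r7
  [6:3] rs=7 = r7

r7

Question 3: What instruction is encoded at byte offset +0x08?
set #34, r3

[08] a2 21 → 0x21a2
  opcode bits[15:11]=0x4: set/RI
  rd: (w>>7)&0xf=0x3 → r3
  imm: (w>>0)&0x7f=0x22 → #34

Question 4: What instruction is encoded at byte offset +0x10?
halt

@+10  little-endian(00 90) = 0x9000
  opcode bits[15:11]=0x12: halt/N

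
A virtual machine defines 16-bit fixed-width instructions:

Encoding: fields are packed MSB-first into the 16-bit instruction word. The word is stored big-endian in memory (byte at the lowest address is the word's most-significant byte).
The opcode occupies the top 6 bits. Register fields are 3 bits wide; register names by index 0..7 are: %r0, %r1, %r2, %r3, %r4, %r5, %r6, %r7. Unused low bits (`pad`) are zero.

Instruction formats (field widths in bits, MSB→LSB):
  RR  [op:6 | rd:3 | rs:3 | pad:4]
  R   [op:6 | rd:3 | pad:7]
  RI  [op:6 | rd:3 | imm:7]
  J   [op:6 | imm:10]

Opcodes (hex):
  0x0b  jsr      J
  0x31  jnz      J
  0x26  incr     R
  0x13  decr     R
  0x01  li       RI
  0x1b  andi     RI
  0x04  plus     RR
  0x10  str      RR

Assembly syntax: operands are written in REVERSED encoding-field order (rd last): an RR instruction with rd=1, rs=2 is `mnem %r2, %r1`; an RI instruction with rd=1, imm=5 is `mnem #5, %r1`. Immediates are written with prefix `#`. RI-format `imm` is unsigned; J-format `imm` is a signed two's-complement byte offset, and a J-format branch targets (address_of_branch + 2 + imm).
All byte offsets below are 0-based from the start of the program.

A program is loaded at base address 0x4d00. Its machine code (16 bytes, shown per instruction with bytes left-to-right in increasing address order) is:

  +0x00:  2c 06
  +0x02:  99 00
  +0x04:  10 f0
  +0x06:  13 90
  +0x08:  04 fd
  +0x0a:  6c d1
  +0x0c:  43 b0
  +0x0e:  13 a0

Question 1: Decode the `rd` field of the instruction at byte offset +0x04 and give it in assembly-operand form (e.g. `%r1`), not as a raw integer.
%r1

[04] 10 f0 → 0x10f0
  top 6b → 0x4 → plus [RR]
  [9:7] rd=1 = %r1
  [6:4] rs=7 = %r7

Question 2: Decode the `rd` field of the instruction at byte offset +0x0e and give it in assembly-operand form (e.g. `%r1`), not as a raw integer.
%r7

+0x0e: 13 a0 ⇒ word 0x13a0 (big)
  opcode bits[15:10]=0x4: plus/RR
  [9:7] rd=7 = %r7
  [6:4] rs=2 = %r2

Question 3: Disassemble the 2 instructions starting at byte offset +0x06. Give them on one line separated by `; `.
+0x06: 13 90 ⇒ word 0x1390 (big)
  opcode bits[15:10]=0x4: plus/RR
  rd: (w>>7)&0x7=0x7 → %r7
  rs: (w>>4)&0x7=0x1 → %r1
+0x08: 04 fd ⇒ word 0x04fd (big)
  opcode bits[15:10]=0x1: li/RI
  rd: (w>>7)&0x7=0x1 → %r1
  imm: (w>>0)&0x7f=0x7d → #125

plus %r1, %r7; li #125, %r1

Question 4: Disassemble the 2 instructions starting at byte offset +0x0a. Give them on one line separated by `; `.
andi #81, %r1; str %r3, %r7

+0x0a: 6c d1 ⇒ word 0x6cd1 (big)
  opcode bits[15:10]=0x1b: andi/RI
  [9:7] rd=1 = %r1
  [6:0] imm=81 = #81
+0x0c: 43 b0 ⇒ word 0x43b0 (big)
  opcode bits[15:10]=0x10: str/RR
  [9:7] rd=7 = %r7
  [6:4] rs=3 = %r3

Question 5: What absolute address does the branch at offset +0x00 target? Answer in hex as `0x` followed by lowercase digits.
[00] 2c 06 → 0x2c06
  opcode bits[15:10]=0xb: jsr/J
  imm: (w>>0)&0x3ff=0x6 → #6
  target = base 0x4d00 + off 0x00 + 2 + imm 6 = 0x4d08

0x4d08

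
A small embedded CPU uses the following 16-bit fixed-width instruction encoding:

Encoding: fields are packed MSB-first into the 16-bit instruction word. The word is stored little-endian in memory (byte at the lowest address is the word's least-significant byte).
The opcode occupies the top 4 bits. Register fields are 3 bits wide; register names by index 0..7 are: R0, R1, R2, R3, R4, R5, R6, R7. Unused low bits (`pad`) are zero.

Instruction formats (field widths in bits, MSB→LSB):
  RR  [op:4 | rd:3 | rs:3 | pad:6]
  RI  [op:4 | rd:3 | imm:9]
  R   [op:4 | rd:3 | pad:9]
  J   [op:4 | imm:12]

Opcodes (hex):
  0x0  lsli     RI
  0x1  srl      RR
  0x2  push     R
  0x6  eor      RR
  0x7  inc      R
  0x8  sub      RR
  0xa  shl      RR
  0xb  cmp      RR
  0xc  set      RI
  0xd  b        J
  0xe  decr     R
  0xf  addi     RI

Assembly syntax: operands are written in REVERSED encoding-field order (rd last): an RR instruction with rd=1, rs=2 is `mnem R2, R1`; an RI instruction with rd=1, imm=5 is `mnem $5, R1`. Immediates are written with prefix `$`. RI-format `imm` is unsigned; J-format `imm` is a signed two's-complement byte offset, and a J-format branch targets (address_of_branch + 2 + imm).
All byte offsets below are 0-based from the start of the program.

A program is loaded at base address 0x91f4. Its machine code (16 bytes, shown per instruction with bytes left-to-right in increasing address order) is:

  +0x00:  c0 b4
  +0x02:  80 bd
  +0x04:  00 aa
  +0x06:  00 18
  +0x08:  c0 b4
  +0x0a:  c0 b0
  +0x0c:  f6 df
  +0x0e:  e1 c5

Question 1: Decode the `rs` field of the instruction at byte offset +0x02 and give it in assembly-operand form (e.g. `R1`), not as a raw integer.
@+02  little-endian(80 bd) = 0xbd80
  op=0xbd80>>12=0xb ⇒ cmp (RR)
  [11:9] rd=6 = R6
  [8:6] rs=6 = R6

R6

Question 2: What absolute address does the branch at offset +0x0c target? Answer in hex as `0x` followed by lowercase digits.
0x91f8

[0c] f6 df → 0xdff6
  op=0xdff6>>12=0xd ⇒ b (J)
  [11:0] imm=4086 (s12→-10) = $-10
  target = base 0x91f4 + off 0x0c + 2 + imm -10 = 0x91f8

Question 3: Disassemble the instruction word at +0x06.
[06] 00 18 → 0x1800
  opcode bits[15:12]=0x1: srl/RR
  rd: (w>>9)&0x7=0x4 → R4
  rs: (w>>6)&0x7=0x0 → R0

srl R0, R4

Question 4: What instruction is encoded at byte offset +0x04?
shl R0, R5

[04] 00 aa → 0xaa00
  op=0xaa00>>12=0xa ⇒ shl (RR)
  rd: (w>>9)&0x7=0x5 → R5
  rs: (w>>6)&0x7=0x0 → R0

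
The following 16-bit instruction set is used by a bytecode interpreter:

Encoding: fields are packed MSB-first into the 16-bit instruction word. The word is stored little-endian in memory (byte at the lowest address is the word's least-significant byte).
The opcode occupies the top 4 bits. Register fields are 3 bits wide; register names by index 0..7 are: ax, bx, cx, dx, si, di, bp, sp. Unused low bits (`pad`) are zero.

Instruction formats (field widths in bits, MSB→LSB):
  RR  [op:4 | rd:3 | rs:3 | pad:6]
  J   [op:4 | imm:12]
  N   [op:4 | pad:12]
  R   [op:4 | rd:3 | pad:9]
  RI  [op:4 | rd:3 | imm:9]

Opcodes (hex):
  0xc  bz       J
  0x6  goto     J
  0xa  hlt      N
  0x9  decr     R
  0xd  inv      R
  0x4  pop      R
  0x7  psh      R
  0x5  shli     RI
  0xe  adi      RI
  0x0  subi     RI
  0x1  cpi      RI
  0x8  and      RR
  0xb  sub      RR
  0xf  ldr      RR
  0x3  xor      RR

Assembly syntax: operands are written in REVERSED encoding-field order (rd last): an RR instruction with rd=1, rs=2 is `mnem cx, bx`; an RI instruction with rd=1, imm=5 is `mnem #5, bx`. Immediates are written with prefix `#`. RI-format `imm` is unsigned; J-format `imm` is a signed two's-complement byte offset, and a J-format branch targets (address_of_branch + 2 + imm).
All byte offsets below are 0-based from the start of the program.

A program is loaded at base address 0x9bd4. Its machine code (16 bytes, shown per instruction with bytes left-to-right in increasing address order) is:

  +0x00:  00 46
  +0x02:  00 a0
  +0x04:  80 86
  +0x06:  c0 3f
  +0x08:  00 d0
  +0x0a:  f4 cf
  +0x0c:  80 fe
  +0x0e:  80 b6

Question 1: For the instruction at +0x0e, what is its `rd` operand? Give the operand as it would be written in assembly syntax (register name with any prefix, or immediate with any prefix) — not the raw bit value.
+0x0e: 80 b6 ⇒ word 0xb680 (little)
  top 4b → 0xb → sub [RR]
  rd: (w>>9)&0x7=0x3 → dx
  rs: (w>>6)&0x7=0x2 → cx

dx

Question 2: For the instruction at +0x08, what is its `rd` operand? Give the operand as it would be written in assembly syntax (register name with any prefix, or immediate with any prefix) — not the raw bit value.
+0x08: 00 d0 ⇒ word 0xd000 (little)
  top 4b → 0xd → inv [R]
  rd@[11:9]=0x0 ⇒ ax

ax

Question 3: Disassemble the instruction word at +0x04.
off 0x04: read 80 86 as little → 0x8680
  opcode bits[15:12]=0x8: and/RR
  rd@[11:9]=0x3 ⇒ dx
  rs@[8:6]=0x2 ⇒ cx

and cx, dx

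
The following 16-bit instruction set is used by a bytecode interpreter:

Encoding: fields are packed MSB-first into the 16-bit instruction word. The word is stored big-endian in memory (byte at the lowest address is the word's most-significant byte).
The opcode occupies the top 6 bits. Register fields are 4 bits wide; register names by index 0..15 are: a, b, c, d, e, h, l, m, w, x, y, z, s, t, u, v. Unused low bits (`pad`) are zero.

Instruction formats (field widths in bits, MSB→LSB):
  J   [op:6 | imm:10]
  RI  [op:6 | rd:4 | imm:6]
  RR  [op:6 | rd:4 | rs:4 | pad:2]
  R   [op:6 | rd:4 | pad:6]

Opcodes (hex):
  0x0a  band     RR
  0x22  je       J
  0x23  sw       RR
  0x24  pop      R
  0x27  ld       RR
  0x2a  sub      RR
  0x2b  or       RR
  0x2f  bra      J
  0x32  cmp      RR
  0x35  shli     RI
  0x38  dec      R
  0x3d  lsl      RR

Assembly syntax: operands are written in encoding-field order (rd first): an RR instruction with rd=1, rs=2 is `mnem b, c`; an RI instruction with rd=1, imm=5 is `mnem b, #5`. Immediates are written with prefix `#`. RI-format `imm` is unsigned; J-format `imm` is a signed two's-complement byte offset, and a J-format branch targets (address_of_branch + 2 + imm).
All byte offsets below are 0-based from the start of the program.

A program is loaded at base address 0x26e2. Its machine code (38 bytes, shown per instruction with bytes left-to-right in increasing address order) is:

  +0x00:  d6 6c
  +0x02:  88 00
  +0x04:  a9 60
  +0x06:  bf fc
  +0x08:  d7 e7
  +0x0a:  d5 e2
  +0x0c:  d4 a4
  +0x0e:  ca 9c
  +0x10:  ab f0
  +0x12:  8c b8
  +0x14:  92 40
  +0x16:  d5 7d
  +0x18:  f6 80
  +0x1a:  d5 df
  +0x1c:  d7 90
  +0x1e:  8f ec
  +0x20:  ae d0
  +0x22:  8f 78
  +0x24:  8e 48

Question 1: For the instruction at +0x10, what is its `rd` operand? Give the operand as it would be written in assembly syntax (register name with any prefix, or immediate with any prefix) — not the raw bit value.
+0x10: ab f0 ⇒ word 0xabf0 (big)
  op=0xabf0>>10=0x2a ⇒ sub (RR)
  rd: (w>>6)&0xf=0xf → v
  rs: (w>>2)&0xf=0xc → s

v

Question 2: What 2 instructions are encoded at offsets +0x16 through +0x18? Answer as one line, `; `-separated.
shli h, #61; lsl y, a

off 0x16: read d5 7d as big → 0xd57d
  opcode bits[15:10]=0x35: shli/RI
  [9:6] rd=5 = h
  [5:0] imm=61 = #61
off 0x18: read f6 80 as big → 0xf680
  opcode bits[15:10]=0x3d: lsl/RR
  [9:6] rd=10 = y
  [5:2] rs=0 = a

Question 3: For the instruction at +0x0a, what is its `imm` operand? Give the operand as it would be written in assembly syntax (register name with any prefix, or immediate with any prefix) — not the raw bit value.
off 0x0a: read d5 e2 as big → 0xd5e2
  top 6b → 0x35 → shli [RI]
  rd@[9:6]=0x7 ⇒ m
  imm@[5:0]=0x22 ⇒ #34

#34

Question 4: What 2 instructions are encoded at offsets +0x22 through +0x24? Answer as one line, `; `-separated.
sw t, u; sw x, c

+0x22: 8f 78 ⇒ word 0x8f78 (big)
  top 6b → 0x23 → sw [RR]
  rd@[9:6]=0xd ⇒ t
  rs@[5:2]=0xe ⇒ u
+0x24: 8e 48 ⇒ word 0x8e48 (big)
  top 6b → 0x23 → sw [RR]
  rd@[9:6]=0x9 ⇒ x
  rs@[5:2]=0x2 ⇒ c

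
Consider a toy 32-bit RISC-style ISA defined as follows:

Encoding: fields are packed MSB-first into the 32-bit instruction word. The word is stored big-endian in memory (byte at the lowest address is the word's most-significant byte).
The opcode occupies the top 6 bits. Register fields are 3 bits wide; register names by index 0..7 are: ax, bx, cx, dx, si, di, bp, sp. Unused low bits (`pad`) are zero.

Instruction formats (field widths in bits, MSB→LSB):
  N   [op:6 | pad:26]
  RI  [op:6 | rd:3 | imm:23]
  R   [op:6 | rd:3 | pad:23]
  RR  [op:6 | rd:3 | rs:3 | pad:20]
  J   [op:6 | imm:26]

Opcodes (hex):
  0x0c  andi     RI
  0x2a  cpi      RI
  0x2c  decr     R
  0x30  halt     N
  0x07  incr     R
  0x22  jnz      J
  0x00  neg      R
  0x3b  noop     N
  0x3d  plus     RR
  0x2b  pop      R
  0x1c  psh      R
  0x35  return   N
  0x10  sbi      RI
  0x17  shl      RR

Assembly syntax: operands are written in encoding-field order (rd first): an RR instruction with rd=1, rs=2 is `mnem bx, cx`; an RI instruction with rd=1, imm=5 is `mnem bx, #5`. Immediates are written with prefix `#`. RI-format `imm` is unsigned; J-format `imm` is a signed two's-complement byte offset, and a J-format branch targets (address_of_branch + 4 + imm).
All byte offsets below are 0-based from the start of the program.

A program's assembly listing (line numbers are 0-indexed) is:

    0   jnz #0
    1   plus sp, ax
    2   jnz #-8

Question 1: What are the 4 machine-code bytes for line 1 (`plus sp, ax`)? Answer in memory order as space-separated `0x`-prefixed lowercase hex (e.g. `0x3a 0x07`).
line 1 (plus): pack op=0x3d:6|rd=7:3|rs=0:3|pad=0:20 = 0xf7800000; big→ f7 80 00 00

0xf7 0x80 0x00 0x00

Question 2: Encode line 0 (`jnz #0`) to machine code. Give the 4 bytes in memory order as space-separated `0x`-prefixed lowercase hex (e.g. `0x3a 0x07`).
L0: jnz op=0x22:6|imm=0:26 ⇒ 0x88000000 ⇒ big 88 00 00 00

0x88 0x00 0x00 0x00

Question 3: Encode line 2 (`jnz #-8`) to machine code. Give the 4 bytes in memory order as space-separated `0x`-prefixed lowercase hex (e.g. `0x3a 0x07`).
2. jnz fields op=0x22:6|imm=-8:26 → word 8bfffff8h → 8b ff ff f8

0x8b 0xff 0xff 0xf8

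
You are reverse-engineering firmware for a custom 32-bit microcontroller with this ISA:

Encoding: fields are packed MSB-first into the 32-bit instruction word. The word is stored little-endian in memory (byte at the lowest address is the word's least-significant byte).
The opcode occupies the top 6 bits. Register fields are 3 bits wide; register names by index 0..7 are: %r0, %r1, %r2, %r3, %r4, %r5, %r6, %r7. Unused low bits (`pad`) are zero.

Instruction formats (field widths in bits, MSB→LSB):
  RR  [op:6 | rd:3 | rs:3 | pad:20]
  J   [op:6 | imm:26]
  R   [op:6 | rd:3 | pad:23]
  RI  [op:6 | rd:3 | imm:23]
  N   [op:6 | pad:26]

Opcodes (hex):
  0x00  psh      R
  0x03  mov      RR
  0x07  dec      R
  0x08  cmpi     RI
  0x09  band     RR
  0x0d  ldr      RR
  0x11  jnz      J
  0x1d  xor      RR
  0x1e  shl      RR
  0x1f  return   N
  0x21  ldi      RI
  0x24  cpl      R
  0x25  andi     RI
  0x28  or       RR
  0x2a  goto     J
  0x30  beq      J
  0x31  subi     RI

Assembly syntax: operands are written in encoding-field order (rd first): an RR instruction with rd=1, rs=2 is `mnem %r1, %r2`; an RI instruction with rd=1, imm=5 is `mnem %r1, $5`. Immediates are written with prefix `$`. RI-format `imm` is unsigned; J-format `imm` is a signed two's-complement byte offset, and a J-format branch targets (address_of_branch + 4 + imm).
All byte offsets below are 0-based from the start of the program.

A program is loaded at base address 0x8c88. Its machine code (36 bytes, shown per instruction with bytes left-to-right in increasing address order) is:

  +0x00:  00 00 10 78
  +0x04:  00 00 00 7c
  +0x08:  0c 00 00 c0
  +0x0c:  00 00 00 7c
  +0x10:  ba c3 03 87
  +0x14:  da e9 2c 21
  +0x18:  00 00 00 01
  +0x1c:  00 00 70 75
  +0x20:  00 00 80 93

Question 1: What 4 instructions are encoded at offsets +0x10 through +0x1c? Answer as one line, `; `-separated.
ldi %r6, $246714; cmpi %r2, $2943450; psh %r2; xor %r2, %r7

+0x10: ba c3 03 87 ⇒ word 0x8703c3ba (little)
  top 6b → 0x21 → ldi [RI]
  [25:23] rd=6 = %r6
  [22:0] imm=246714 = $246714
+0x14: da e9 2c 21 ⇒ word 0x212ce9da (little)
  top 6b → 0x8 → cmpi [RI]
  [25:23] rd=2 = %r2
  [22:0] imm=2943450 = $2943450
+0x18: 00 00 00 01 ⇒ word 0x01000000 (little)
  top 6b → 0x0 → psh [R]
  [25:23] rd=2 = %r2
+0x1c: 00 00 70 75 ⇒ word 0x75700000 (little)
  top 6b → 0x1d → xor [RR]
  [25:23] rd=2 = %r2
  [22:20] rs=7 = %r7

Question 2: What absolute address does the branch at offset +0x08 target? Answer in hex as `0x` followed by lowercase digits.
0x8ca0

@+08  little-endian(0c 00 00 c0) = 0xc000000c
  top 6b → 0x30 → beq [J]
  imm@[25:0]=0xc ⇒ $12
  target = base 0x8c88 + off 0x08 + 4 + imm 12 = 0x8ca0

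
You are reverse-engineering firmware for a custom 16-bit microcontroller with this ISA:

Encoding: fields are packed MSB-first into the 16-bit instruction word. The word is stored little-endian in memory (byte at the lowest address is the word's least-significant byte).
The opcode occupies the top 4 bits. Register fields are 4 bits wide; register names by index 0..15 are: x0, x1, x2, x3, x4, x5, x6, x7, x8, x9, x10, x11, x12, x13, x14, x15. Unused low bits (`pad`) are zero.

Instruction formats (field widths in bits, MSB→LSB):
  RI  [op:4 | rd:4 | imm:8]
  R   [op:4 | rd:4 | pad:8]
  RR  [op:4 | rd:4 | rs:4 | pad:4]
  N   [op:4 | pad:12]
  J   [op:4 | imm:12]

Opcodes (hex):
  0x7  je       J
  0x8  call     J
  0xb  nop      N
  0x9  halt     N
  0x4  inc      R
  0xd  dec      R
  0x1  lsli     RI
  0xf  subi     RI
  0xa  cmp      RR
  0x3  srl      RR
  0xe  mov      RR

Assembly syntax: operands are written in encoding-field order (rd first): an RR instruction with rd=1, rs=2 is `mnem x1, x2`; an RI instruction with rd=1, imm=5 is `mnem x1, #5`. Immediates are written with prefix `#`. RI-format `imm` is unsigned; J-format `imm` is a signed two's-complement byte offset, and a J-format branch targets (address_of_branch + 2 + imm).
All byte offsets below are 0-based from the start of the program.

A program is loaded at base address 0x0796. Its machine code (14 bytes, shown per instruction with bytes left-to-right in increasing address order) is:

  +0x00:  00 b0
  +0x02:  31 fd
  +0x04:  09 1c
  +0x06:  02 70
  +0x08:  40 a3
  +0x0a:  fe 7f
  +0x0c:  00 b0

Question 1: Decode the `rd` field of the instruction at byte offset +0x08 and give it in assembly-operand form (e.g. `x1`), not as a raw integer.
x3

[08] 40 a3 → 0xa340
  op=0xa340>>12=0xa ⇒ cmp (RR)
  rd@[11:8]=0x3 ⇒ x3
  rs@[7:4]=0x4 ⇒ x4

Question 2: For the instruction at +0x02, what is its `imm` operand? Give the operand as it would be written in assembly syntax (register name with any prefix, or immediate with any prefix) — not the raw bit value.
+0x02: 31 fd ⇒ word 0xfd31 (little)
  op=0xfd31>>12=0xf ⇒ subi (RI)
  rd: (w>>8)&0xf=0xd → x13
  imm: (w>>0)&0xff=0x31 → #49

#49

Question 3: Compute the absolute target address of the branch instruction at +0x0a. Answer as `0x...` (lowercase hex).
0x07a0

+0x0a: fe 7f ⇒ word 0x7ffe (little)
  top 4b → 0x7 → je [J]
  imm: (w>>0)&0xfff=0xffe (s12→-2) → #-2
  target = base 0x0796 + off 0x0a + 2 + imm -2 = 0x07a0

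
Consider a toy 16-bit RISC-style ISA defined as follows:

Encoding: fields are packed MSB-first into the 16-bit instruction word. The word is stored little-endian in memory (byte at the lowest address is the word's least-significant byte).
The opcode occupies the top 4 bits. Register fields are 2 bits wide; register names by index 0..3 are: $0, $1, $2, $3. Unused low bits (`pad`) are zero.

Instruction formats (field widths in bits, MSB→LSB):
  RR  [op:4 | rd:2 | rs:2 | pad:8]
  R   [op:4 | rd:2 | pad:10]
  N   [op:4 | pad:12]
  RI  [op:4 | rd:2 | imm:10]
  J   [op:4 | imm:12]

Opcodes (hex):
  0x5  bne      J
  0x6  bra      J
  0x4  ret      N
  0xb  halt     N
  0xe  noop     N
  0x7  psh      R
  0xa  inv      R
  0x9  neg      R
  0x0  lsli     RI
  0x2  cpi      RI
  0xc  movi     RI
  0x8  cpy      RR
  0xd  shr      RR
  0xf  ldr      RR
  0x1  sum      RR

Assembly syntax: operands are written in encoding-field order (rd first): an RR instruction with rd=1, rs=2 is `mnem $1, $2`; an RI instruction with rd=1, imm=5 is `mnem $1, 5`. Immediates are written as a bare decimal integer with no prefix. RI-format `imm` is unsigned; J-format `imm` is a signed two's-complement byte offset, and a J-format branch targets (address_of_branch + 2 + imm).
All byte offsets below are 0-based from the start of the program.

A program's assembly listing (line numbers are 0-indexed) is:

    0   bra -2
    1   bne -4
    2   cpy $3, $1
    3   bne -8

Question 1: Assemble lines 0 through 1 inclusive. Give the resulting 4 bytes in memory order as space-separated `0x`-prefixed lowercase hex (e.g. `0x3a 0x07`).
0xfe 0x6f 0xfc 0x5f

line 0 (bra): pack op=0x6:4|imm=-2:12 = 0x6ffe; little→ fe 6f
line 1 (bne): pack op=0x5:4|imm=-4:12 = 0x5ffc; little→ fc 5f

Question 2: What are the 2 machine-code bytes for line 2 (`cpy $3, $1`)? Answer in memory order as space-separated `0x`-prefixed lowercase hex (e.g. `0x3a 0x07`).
line 2 (cpy): pack op=0x8:4|rd=3:2|rs=1:2|pad=0:8 = 0x8d00; little→ 00 8d

0x00 0x8d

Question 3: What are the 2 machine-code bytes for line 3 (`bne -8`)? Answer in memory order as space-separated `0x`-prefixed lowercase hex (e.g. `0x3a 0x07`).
L3: bne op=0x5:4|imm=-8:12 ⇒ 0x5ff8 ⇒ little f8 5f

0xf8 0x5f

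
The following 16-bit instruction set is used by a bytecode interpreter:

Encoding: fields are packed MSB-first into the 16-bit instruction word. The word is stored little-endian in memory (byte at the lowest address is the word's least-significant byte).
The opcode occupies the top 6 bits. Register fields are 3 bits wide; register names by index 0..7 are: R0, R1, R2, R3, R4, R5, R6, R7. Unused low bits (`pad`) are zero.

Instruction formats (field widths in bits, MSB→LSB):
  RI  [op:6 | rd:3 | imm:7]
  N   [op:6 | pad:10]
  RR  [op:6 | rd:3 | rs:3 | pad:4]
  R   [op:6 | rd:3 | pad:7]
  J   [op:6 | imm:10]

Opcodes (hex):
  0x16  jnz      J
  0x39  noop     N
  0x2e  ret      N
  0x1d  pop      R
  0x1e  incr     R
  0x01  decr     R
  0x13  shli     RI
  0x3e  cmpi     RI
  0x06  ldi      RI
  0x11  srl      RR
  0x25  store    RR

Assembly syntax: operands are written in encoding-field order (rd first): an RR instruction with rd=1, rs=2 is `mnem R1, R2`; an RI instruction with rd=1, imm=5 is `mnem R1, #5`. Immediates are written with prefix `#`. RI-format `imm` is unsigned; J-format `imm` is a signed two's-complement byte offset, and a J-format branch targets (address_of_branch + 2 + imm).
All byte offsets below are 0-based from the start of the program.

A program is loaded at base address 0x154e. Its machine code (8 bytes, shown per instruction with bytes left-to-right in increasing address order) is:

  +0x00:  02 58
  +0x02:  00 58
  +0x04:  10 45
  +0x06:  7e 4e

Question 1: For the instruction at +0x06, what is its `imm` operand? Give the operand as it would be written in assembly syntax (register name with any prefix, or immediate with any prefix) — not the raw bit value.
#126

[06] 7e 4e → 0x4e7e
  opcode bits[15:10]=0x13: shli/RI
  rd@[9:7]=0x4 ⇒ R4
  imm@[6:0]=0x7e ⇒ #126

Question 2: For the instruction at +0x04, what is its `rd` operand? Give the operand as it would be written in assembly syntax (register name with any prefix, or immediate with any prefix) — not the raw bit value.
@+04  little-endian(10 45) = 0x4510
  op=0x4510>>10=0x11 ⇒ srl (RR)
  rd@[9:7]=0x2 ⇒ R2
  rs@[6:4]=0x1 ⇒ R1

R2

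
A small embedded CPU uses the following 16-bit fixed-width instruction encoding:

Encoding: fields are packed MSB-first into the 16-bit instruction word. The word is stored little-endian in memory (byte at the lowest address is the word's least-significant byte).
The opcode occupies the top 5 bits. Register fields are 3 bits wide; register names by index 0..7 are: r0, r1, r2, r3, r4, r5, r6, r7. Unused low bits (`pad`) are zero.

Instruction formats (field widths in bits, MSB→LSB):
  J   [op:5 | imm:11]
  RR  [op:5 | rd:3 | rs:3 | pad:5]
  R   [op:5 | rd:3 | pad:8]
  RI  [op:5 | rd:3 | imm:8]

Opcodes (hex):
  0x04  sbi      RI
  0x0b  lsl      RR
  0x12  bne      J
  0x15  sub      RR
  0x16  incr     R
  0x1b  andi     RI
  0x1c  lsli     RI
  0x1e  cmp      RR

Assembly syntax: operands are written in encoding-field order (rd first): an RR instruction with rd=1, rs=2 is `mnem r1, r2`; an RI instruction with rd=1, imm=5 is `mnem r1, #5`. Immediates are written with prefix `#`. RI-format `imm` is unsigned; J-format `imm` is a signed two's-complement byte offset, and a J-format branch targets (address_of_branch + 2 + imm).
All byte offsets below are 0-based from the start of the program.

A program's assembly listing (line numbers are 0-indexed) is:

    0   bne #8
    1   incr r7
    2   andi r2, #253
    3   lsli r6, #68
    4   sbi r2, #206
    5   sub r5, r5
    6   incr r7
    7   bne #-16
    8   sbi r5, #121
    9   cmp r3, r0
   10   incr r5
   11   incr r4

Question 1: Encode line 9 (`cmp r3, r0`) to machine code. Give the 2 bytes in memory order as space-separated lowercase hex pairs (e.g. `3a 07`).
00 f3

L9: cmp op=0x1e:5|rd=3:3|rs=0:3|pad=0:5 ⇒ 0xf300 ⇒ little 00 f3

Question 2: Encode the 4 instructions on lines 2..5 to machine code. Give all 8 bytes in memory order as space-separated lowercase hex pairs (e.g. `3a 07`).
fd da 44 e6 ce 22 a0 ad

2. andi fields op=0x1b:5|rd=2:3|imm=253:8 → word dafdh → fd da
3. lsli fields op=0x1c:5|rd=6:3|imm=68:8 → word e644h → 44 e6
4. sbi fields op=0x4:5|rd=2:3|imm=206:8 → word 22ceh → ce 22
5. sub fields op=0x15:5|rd=5:3|rs=5:3|pad=0:5 → word ada0h → a0 ad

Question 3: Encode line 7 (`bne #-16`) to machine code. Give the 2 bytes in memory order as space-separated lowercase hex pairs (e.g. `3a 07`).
7. bne fields op=0x12:5|imm=-16:11 → word 97f0h → f0 97

f0 97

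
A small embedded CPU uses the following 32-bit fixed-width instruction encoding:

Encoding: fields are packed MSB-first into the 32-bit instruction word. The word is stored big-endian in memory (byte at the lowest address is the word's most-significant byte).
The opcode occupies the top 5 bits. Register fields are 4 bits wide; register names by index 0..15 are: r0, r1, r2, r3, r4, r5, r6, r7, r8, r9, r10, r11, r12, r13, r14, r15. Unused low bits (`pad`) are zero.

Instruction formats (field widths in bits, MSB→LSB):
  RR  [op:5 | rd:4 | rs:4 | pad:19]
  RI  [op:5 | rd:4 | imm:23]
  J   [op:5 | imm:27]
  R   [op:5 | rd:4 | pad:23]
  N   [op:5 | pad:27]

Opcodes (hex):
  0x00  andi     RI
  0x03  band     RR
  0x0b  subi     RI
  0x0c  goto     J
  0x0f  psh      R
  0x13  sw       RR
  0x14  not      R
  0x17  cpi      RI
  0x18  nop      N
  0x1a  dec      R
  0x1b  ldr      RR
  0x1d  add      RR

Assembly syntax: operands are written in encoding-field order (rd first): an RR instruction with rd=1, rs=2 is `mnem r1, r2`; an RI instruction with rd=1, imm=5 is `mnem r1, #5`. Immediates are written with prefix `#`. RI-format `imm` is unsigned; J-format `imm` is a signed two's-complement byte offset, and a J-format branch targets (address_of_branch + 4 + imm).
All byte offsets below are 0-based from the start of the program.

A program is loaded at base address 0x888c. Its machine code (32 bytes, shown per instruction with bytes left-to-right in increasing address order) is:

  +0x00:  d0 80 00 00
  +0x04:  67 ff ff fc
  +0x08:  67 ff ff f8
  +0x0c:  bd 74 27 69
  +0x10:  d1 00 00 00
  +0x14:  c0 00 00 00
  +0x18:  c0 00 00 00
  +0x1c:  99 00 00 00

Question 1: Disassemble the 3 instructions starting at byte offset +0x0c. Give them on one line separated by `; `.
cpi r10, #7612265; dec r2; nop

+0x0c: bd 74 27 69 ⇒ word 0xbd742769 (big)
  top 5b → 0x17 → cpi [RI]
  [26:23] rd=10 = r10
  [22:0] imm=7612265 = #7612265
+0x10: d1 00 00 00 ⇒ word 0xd1000000 (big)
  top 5b → 0x1a → dec [R]
  [26:23] rd=2 = r2
+0x14: c0 00 00 00 ⇒ word 0xc0000000 (big)
  top 5b → 0x18 → nop [N]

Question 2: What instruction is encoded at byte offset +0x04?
@+04  big-endian(67 ff ff fc) = 0x67fffffc
  op=0x67fffffc>>27=0xc ⇒ goto (J)
  imm@[26:0]=0x7fffffc (s27→-4) ⇒ #-4

goto #-4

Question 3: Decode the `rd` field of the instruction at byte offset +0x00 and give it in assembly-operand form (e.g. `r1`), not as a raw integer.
r1

[00] d0 80 00 00 → 0xd0800000
  opcode bits[31:27]=0x1a: dec/R
  rd@[26:23]=0x1 ⇒ r1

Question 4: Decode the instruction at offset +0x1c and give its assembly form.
sw r2, r0

[1c] 99 00 00 00 → 0x99000000
  opcode bits[31:27]=0x13: sw/RR
  [26:23] rd=2 = r2
  [22:19] rs=0 = r0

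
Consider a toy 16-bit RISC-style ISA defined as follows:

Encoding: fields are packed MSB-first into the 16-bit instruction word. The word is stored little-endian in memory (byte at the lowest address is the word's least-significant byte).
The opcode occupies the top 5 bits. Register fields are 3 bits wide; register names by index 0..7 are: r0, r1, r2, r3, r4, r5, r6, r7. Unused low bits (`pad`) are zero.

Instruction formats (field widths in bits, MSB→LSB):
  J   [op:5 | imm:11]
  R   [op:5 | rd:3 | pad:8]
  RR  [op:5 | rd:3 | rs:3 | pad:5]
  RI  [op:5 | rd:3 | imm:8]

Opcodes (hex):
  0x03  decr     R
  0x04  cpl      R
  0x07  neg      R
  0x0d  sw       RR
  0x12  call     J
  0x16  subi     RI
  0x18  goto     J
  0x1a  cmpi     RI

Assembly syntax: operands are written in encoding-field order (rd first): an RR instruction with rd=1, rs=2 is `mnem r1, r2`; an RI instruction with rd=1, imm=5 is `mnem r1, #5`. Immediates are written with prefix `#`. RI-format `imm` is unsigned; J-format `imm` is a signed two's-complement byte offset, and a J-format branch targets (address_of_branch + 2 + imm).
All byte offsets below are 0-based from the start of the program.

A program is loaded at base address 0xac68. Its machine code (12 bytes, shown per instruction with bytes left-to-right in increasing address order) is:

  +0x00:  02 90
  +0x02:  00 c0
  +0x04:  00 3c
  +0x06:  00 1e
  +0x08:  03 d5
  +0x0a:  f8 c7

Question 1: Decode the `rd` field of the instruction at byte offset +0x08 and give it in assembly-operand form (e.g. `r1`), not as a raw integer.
off 0x08: read 03 d5 as little → 0xd503
  top 5b → 0x1a → cmpi [RI]
  rd: (w>>8)&0x7=0x5 → r5
  imm: (w>>0)&0xff=0x3 → #3

r5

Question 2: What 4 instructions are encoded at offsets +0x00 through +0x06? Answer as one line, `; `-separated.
[00] 02 90 → 0x9002
  top 5b → 0x12 → call [J]
  imm@[10:0]=0x2 ⇒ #2
[02] 00 c0 → 0xc000
  top 5b → 0x18 → goto [J]
  imm@[10:0]=0x0 ⇒ #0
[04] 00 3c → 0x3c00
  top 5b → 0x7 → neg [R]
  rd@[10:8]=0x4 ⇒ r4
[06] 00 1e → 0x1e00
  top 5b → 0x3 → decr [R]
  rd@[10:8]=0x6 ⇒ r6

call #2; goto #0; neg r4; decr r6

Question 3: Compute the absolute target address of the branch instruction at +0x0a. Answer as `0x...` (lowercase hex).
0xac6c

+0x0a: f8 c7 ⇒ word 0xc7f8 (little)
  top 5b → 0x18 → goto [J]
  imm@[10:0]=0x7f8 (s11→-8) ⇒ #-8
  target = base 0xac68 + off 0x0a + 2 + imm -8 = 0xac6c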